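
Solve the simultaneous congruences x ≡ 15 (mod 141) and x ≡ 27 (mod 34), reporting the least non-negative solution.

2271

Write x = 15 + 141·k. Then 141·k ≡ 27 − 15 ≡ 12 (mod 34).
Need 141⁻¹ mod 34. Extended Euclid on (34, 5):
34 = 6*5 + 4
5 = 1*4 + 1
4 = 4*1 + 0
Back-substitute:
1 = 5 − 4
1 = −34 + 7·5
141⁻¹ ≡ 7 (mod 34), so k ≡ 7·12 ≡ 16 (mod 34).
x = 15 + 141·16 = 2271.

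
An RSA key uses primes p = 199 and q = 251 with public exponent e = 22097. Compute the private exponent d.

φ(n) = (p−1)(q−1) = 198·250 = 49500.
Need d with 22097·d ≡ 1 (mod 49500). Apply the extended Euclidean algorithm:
49500 = 2×22097 + 5306
22097 = 4×5306 + 873
5306 = 6×873 + 68
873 = 12×68 + 57
68 = 1×57 + 11
57 = 5×11 + 2
11 = 5×2 + 1
2 = 2×1 + 0
Back-substitute:
1 = 11 − 5·2
1 = −5·57 + 26·11
1 = 26·68 − 31·57
1 = −31·873 + 398·68
1 = 398·5306 − 2419·873
1 = −2419·22097 + 10074·5306
1 = 10074·49500 − 22567·22097
So 22097·(-22567) ≡ 1 (mod 49500), hence d ≡ -22567 ≡ 26933 (mod 49500).

26933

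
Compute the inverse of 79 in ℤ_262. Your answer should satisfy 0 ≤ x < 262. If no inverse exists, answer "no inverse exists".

Run Euclid on (262, 79):
262 = 3×79 + 25
79 = 3×25 + 4
25 = 6×4 + 1
4 = 4×1 + 0
The gcd is 1. Working backward:
1 = 25 − 6·4
1 = −6·79 + 19·25
1 = 19·262 − 63·79
Hence 79⁻¹ ≡ -63 ≡ 199 (mod 262).

199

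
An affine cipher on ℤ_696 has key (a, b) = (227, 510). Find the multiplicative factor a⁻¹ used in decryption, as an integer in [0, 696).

371

gcd(696, 227) by repeated division:
696 = 3*227 + 15
227 = 15*15 + 2
15 = 7*2 + 1
2 = 2*1 + 0
The gcd is 1. Working backward:
1 = 15 − 7·2
1 = −7·227 + 106·15
1 = 106·696 − 325·227
Hence 227⁻¹ ≡ -325 ≡ 371 (mod 696).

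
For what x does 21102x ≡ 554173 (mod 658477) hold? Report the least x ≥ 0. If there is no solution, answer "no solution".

First find gcd(21102, 658477):
658477 = 31*21102 + 4315
21102 = 4*4315 + 3842
4315 = 1*3842 + 473
3842 = 8*473 + 58
473 = 8*58 + 9
58 = 6*9 + 4
9 = 2*4 + 1
4 = 4*1 + 0
gcd = 1, so a unique solution mod 658477 exists.
Back-substitute for the Bézout coefficients:
1 = 9 − 2·4
1 = −2·58 + 13·9
1 = 13·473 − 106·58
1 = −106·3842 + 861·473
1 = 861·4315 − 967·3842
1 = −967·21102 + 4729·4315
1 = 4729·658477 − 147566·21102
So 21102·(-147566) ≡ 1 (mod 658477), giving 21102⁻¹ ≡ 510911.
x ≡ 21102⁻¹·554173 ≡ 510911·554173 ≡ 482666 (mod 658477).

482666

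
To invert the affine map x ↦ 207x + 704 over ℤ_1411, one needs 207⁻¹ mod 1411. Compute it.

Run Euclid on (1411, 207):
1411 = 6*207 + 169
207 = 1*169 + 38
169 = 4*38 + 17
38 = 2*17 + 4
17 = 4*4 + 1
4 = 4*1 + 0
The gcd is 1. Working backward:
1 = 17 − 4·4
1 = −4·38 + 9·17
1 = 9·169 − 40·38
1 = −40·207 + 49·169
1 = 49·1411 − 334·207
Thus 207·(-334) ≡ 1 (mod 1411); reducing, -334 mod 1411 = 1077.

1077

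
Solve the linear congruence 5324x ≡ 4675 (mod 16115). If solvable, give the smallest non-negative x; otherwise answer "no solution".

240

First find gcd(5324, 16115):
16115 = 3×5324 + 143
5324 = 37×143 + 33
143 = 4×33 + 11
33 = 3×11 + 0
gcd = 11 and 11 | 4675, so solutions exist. Divide through by 11: 484x ≡ 425 (mod 1465).
Now find 484⁻¹ mod 1465:
1465 = 3×484 + 13
484 = 37×13 + 3
13 = 4×3 + 1
3 = 3×1 + 0
Back-substitute:
1 = 13 − 4·3
1 = −4·484 + 149·13
1 = 149·1465 − 451·484
So 484·(-451) ≡ 1 (mod 1465), i.e. 484⁻¹ ≡ 1014.
Then x ≡ 1014·425 ≡ 240 (mod 1465); the smallest non-negative solution is x = 240.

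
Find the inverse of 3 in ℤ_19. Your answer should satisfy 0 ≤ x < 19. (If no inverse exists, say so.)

13

Extended Euclidean algorithm:
19 = 6·3 + 1
3 = 3·1 + 0
The gcd is 1. Working backward:
1 = 19 − 6·3
Hence 3⁻¹ ≡ -6 ≡ 13 (mod 19).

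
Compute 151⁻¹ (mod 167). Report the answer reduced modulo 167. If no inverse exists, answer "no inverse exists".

73

Run Euclid on (167, 151):
167 = 1×151 + 16
151 = 9×16 + 7
16 = 2×7 + 2
7 = 3×2 + 1
2 = 2×1 + 0
Since gcd(151, 167) = 1, back-substitute to write 1 as a combination:
1 = 7 − 3·2
1 = −3·16 + 7·7
1 = 7·151 − 66·16
1 = −66·167 + 73·151
So 151·73 ≡ 1 (mod 167).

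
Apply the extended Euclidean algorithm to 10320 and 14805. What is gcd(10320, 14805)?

Apply Euclid's algorithm to 14805 and 10320:
14805 = 1*10320 + 4485
10320 = 2*4485 + 1350
4485 = 3*1350 + 435
1350 = 3*435 + 45
435 = 9*45 + 30
45 = 1*30 + 15
30 = 2*15 + 0
gcd(10320, 14805) = 15.
Back-substituting:
15 = 45 − 30
15 = −435 + 10·45
15 = 10·1350 − 31·435
15 = −31·4485 + 103·1350
15 = 103·10320 − 237·4485
15 = −237·14805 + 340·10320
So 15 = (-237)·14805 + (340)·10320.

15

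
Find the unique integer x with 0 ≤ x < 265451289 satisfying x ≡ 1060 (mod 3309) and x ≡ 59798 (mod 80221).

80601682

Write x = 1060 + 3309·k. Then 3309·k ≡ 59798 − 1060 ≡ 58738 (mod 80221).
Need 3309⁻¹ mod 80221. Extended Euclid on (80221, 3309):
80221 = 24·3309 + 805
3309 = 4·805 + 89
805 = 9·89 + 4
89 = 22·4 + 1
4 = 4·1 + 0
Back-substitute:
1 = 89 − 22·4
1 = −22·805 + 199·89
1 = 199·3309 − 818·805
1 = −818·80221 + 19831·3309
3309⁻¹ ≡ 19831 (mod 80221), so k ≡ 19831·58738 ≡ 24358 (mod 80221).
x = 1060 + 3309·24358 = 80601682.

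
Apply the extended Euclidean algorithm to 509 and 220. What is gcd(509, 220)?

1

Euclidean algorithm:
509 = 2×220 + 69
220 = 3×69 + 13
69 = 5×13 + 4
13 = 3×4 + 1
4 = 4×1 + 0
gcd(509, 220) = 1.
Back-substituting:
1 = 13 − 3·4
1 = −3·69 + 16·13
1 = 16·220 − 51·69
1 = −51·509 + 118·220
So 1 = (-51)·509 + (118)·220.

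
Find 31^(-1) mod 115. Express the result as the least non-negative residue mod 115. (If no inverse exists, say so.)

Extended Euclidean algorithm:
115 = 3·31 + 22
31 = 1·22 + 9
22 = 2·9 + 4
9 = 2·4 + 1
4 = 4·1 + 0
gcd = 1, so the inverse exists. Back-substitute:
1 = 9 − 2·4
1 = −2·22 + 5·9
1 = 5·31 − 7·22
1 = −7·115 + 26·31
So 31·26 ≡ 1 (mod 115).

26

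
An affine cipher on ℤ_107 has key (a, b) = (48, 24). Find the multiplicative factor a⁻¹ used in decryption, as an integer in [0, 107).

Apply the Euclidean algorithm to 107 and 48:
107 = 2×48 + 11
48 = 4×11 + 4
11 = 2×4 + 3
4 = 1×3 + 1
3 = 3×1 + 0
gcd = 1, so the inverse exists. Back-substitute:
1 = 4 − 3
1 = −11 + 3·4
1 = 3·48 − 13·11
1 = −13·107 + 29·48
So 48·29 ≡ 1 (mod 107).

29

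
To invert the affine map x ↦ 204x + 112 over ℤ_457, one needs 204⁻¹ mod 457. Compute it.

Apply the Euclidean algorithm to 457 and 204:
457 = 2*204 + 49
204 = 4*49 + 8
49 = 6*8 + 1
8 = 8*1 + 0
The gcd is 1. Working backward:
1 = 49 − 6·8
1 = −6·204 + 25·49
1 = 25·457 − 56·204
Hence 204⁻¹ ≡ -56 ≡ 401 (mod 457).

401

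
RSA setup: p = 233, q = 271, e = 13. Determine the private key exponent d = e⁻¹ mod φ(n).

9637

φ(n) = (p−1)(q−1) = 232·270 = 62640.
Need d with 13·d ≡ 1 (mod 62640). Apply the extended Euclidean algorithm:
62640 = 4818×13 + 6
13 = 2×6 + 1
6 = 6×1 + 0
Back-substitute:
1 = 13 − 2·6
1 = −2·62640 + 9637·13
So 13·9637 ≡ 1 (mod 62640), hence d = 9637.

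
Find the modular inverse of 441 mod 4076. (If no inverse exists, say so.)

1257

gcd(4076, 441) by repeated division:
4076 = 9*441 + 107
441 = 4*107 + 13
107 = 8*13 + 3
13 = 4*3 + 1
3 = 3*1 + 0
gcd = 1, so the inverse exists. Back-substitute:
1 = 13 − 4·3
1 = −4·107 + 33·13
1 = 33·441 − 136·107
1 = −136·4076 + 1257·441
So 441·1257 ≡ 1 (mod 4076).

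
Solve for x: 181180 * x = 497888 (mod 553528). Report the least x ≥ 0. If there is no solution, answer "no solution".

2566

First find gcd(181180, 553528):
553528 = 3×181180 + 9988
181180 = 18×9988 + 1396
9988 = 7×1396 + 216
1396 = 6×216 + 100
216 = 2×100 + 16
100 = 6×16 + 4
16 = 4×4 + 0
gcd = 4 and 4 | 497888, so solutions exist. Divide through by 4: 45295x ≡ 124472 (mod 138382).
Now find 45295⁻¹ mod 138382:
138382 = 3*45295 + 2497
45295 = 18*2497 + 349
2497 = 7*349 + 54
349 = 6*54 + 25
54 = 2*25 + 4
25 = 6*4 + 1
4 = 4*1 + 0
Back-substitute:
1 = 25 − 6·4
1 = −6·54 + 13·25
1 = 13·349 − 84·54
1 = −84·2497 + 601·349
1 = 601·45295 − 10902·2497
1 = −10902·138382 + 33307·45295
So 45295⁻¹ ≡ 33307 (mod 138382).
Then x ≡ 33307·124472 ≡ 2566 (mod 138382); the smallest non-negative solution is x = 2566.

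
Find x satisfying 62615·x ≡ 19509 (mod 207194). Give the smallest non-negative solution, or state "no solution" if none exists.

63861

First find gcd(62615, 207194):
207194 = 3·62615 + 19349
62615 = 3·19349 + 4568
19349 = 4·4568 + 1077
4568 = 4·1077 + 260
1077 = 4·260 + 37
260 = 7·37 + 1
37 = 37·1 + 0
gcd = 1, so a unique solution mod 207194 exists.
Back-substitute for the Bézout coefficients:
1 = 260 − 7·37
1 = −7·1077 + 29·260
1 = 29·4568 − 123·1077
1 = −123·19349 + 521·4568
1 = 521·62615 − 1686·19349
1 = −1686·207194 + 5579·62615
So 62615·(5579) ≡ 1 (mod 207194), giving 62615⁻¹ ≡ 5579.
x ≡ 62615⁻¹·19509 ≡ 5579·19509 ≡ 63861 (mod 207194).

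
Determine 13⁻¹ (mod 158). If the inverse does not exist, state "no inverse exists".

Extended Euclidean algorithm:
158 = 12*13 + 2
13 = 6*2 + 1
2 = 2*1 + 0
gcd = 1, so the inverse exists. Back-substitute:
1 = 13 − 6·2
1 = −6·158 + 73·13
So 13·73 ≡ 1 (mod 158).

73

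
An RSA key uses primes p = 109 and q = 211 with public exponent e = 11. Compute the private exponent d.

12371

φ(n) = (p−1)(q−1) = 108·210 = 22680.
Need d with 11·d ≡ 1 (mod 22680). Apply the extended Euclidean algorithm:
22680 = 2061×11 + 9
11 = 1×9 + 2
9 = 4×2 + 1
2 = 2×1 + 0
Back-substitute:
1 = 9 − 4·2
1 = −4·11 + 5·9
1 = 5·22680 − 10309·11
So 11·(-10309) ≡ 1 (mod 22680), hence d ≡ -10309 ≡ 12371 (mod 22680).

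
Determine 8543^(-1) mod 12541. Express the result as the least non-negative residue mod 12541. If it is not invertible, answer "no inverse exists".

gcd(12541, 8543) by repeated division:
12541 = 1*8543 + 3998
8543 = 2*3998 + 547
3998 = 7*547 + 169
547 = 3*169 + 40
169 = 4*40 + 9
40 = 4*9 + 4
9 = 2*4 + 1
4 = 4*1 + 0
The gcd is 1. Working backward:
1 = 9 − 2·4
1 = −2·40 + 9·9
1 = 9·169 − 38·40
1 = −38·547 + 123·169
1 = 123·3998 − 899·547
1 = −899·8543 + 1921·3998
1 = 1921·12541 − 2820·8543
Hence 8543⁻¹ ≡ -2820 ≡ 9721 (mod 12541).

9721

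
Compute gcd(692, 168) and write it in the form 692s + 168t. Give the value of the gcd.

4

Apply Euclid's algorithm to 692 and 168:
692 = 4·168 + 20
168 = 8·20 + 8
20 = 2·8 + 4
8 = 2·4 + 0
gcd(692, 168) = 4.
Express as a combination:
4 = 20 − 2·8
4 = −2·168 + 17·20
4 = 17·692 − 70·168
So 4 = (17)·692 + (-70)·168.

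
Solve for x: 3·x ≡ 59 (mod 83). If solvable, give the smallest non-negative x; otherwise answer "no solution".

75

First find gcd(3, 83):
83 = 27·3 + 2
3 = 1·2 + 1
2 = 2·1 + 0
gcd = 1, so a unique solution mod 83 exists.
Back-substitute for the Bézout coefficients:
1 = 3 − 2
1 = −83 + 28·3
So 3·(28) ≡ 1 (mod 83), giving 3⁻¹ ≡ 28.
x ≡ 3⁻¹·59 ≡ 28·59 ≡ 75 (mod 83).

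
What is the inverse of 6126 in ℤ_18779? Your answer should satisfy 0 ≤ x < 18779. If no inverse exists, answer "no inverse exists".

Apply the Euclidean algorithm to 18779 and 6126:
18779 = 3·6126 + 401
6126 = 15·401 + 111
401 = 3·111 + 68
111 = 1·68 + 43
68 = 1·43 + 25
43 = 1·25 + 18
25 = 1·18 + 7
18 = 2·7 + 4
7 = 1·4 + 3
4 = 1·3 + 1
3 = 3·1 + 0
The gcd is 1. Working backward:
1 = 4 − 3
1 = −7 + 2·4
1 = 2·18 − 5·7
1 = −5·25 + 7·18
1 = 7·43 − 12·25
1 = −12·68 + 19·43
1 = 19·111 − 31·68
1 = −31·401 + 112·111
1 = 112·6126 − 1711·401
1 = −1711·18779 + 5245·6126
So 6126·5245 ≡ 1 (mod 18779).

5245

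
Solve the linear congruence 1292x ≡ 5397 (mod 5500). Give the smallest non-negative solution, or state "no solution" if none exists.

gcd(1292, 5500):
5500 = 4·1292 + 332
1292 = 3·332 + 296
332 = 1·296 + 36
296 = 8·36 + 8
36 = 4·8 + 4
8 = 2·4 + 0
gcd = 4, but 4 ∤ 5397, so the congruence has no solution.

no solution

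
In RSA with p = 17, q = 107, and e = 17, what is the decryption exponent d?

1297

φ(n) = (p−1)(q−1) = 16·106 = 1696.
Need d with 17·d ≡ 1 (mod 1696). Apply the extended Euclidean algorithm:
1696 = 99×17 + 13
17 = 1×13 + 4
13 = 3×4 + 1
4 = 4×1 + 0
Back-substitute:
1 = 13 − 3·4
1 = −3·17 + 4·13
1 = 4·1696 − 399·17
So 17·(-399) ≡ 1 (mod 1696), hence d ≡ -399 ≡ 1297 (mod 1696).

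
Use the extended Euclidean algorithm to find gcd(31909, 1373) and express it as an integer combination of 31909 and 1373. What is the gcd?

1

Apply Euclid's algorithm to 31909 and 1373:
31909 = 23×1373 + 330
1373 = 4×330 + 53
330 = 6×53 + 12
53 = 4×12 + 5
12 = 2×5 + 2
5 = 2×2 + 1
2 = 2×1 + 0
gcd(31909, 1373) = 1.
Back-substituting:
1 = 5 − 2·2
1 = −2·12 + 5·5
1 = 5·53 − 22·12
1 = −22·330 + 137·53
1 = 137·1373 − 570·330
1 = −570·31909 + 13247·1373
So 1 = (-570)·31909 + (13247)·1373.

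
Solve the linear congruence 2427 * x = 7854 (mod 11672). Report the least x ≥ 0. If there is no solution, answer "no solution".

8530

First find gcd(2427, 11672):
11672 = 4*2427 + 1964
2427 = 1*1964 + 463
1964 = 4*463 + 112
463 = 4*112 + 15
112 = 7*15 + 7
15 = 2*7 + 1
7 = 7*1 + 0
gcd = 1, so a unique solution mod 11672 exists.
Back-substitute for the Bézout coefficients:
1 = 15 − 2·7
1 = −2·112 + 15·15
1 = 15·463 − 62·112
1 = −62·1964 + 263·463
1 = 263·2427 − 325·1964
1 = −325·11672 + 1563·2427
So 2427·(1563) ≡ 1 (mod 11672), giving 2427⁻¹ ≡ 1563.
x ≡ 2427⁻¹·7854 ≡ 1563·7854 ≡ 8530 (mod 11672).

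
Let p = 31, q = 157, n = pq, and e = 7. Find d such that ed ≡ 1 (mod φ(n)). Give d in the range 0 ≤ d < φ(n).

3343

φ(n) = (p−1)(q−1) = 30·156 = 4680.
Need d with 7·d ≡ 1 (mod 4680). Apply the extended Euclidean algorithm:
4680 = 668*7 + 4
7 = 1*4 + 3
4 = 1*3 + 1
3 = 3*1 + 0
Back-substitute:
1 = 4 − 3
1 = −7 + 2·4
1 = 2·4680 − 1337·7
So 7·(-1337) ≡ 1 (mod 4680), hence d ≡ -1337 ≡ 3343 (mod 4680).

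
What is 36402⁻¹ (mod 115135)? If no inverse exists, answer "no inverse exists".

88298

gcd(115135, 36402) by repeated division:
115135 = 3*36402 + 5929
36402 = 6*5929 + 828
5929 = 7*828 + 133
828 = 6*133 + 30
133 = 4*30 + 13
30 = 2*13 + 4
13 = 3*4 + 1
4 = 4*1 + 0
gcd = 1, so the inverse exists. Back-substitute:
1 = 13 − 3·4
1 = −3·30 + 7·13
1 = 7·133 − 31·30
1 = −31·828 + 193·133
1 = 193·5929 − 1382·828
1 = −1382·36402 + 8485·5929
1 = 8485·115135 − 26837·36402
So 36402·(-26837) ≡ 1 (mod 115135), and -26837 ≡ 88298 (mod 115135).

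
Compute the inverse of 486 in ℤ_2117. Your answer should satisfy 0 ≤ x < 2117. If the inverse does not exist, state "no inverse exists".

Apply the Euclidean algorithm to 2117 and 486:
2117 = 4·486 + 173
486 = 2·173 + 140
173 = 1·140 + 33
140 = 4·33 + 8
33 = 4·8 + 1
8 = 8·1 + 0
gcd = 1, so the inverse exists. Back-substitute:
1 = 33 − 4·8
1 = −4·140 + 17·33
1 = 17·173 − 21·140
1 = −21·486 + 59·173
1 = 59·2117 − 257·486
Thus 486·(-257) ≡ 1 (mod 2117); reducing, -257 mod 2117 = 1860.

1860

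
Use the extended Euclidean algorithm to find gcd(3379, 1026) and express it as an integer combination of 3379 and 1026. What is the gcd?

1

Euclidean algorithm:
3379 = 3*1026 + 301
1026 = 3*301 + 123
301 = 2*123 + 55
123 = 2*55 + 13
55 = 4*13 + 3
13 = 4*3 + 1
3 = 3*1 + 0
gcd(3379, 1026) = 1.
Back-substituting:
1 = 13 − 4·3
1 = −4·55 + 17·13
1 = 17·123 − 38·55
1 = −38·301 + 93·123
1 = 93·1026 − 317·301
1 = −317·3379 + 1044·1026
So 1 = (-317)·3379 + (1044)·1026.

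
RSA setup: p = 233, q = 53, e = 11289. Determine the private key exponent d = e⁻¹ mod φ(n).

7145

φ(n) = (p−1)(q−1) = 232·52 = 12064.
Need d with 11289·d ≡ 1 (mod 12064). Apply the extended Euclidean algorithm:
12064 = 1·11289 + 775
11289 = 14·775 + 439
775 = 1·439 + 336
439 = 1·336 + 103
336 = 3·103 + 27
103 = 3·27 + 22
27 = 1·22 + 5
22 = 4·5 + 2
5 = 2·2 + 1
2 = 2·1 + 0
Back-substitute:
1 = 5 − 2·2
1 = −2·22 + 9·5
1 = 9·27 − 11·22
1 = −11·103 + 42·27
1 = 42·336 − 137·103
1 = −137·439 + 179·336
1 = 179·775 − 316·439
1 = −316·11289 + 4603·775
1 = 4603·12064 − 4919·11289
So 11289·(-4919) ≡ 1 (mod 12064), hence d ≡ -4919 ≡ 7145 (mod 12064).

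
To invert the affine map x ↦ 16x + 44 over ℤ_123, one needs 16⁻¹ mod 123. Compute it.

100

Run Euclid on (123, 16):
123 = 7×16 + 11
16 = 1×11 + 5
11 = 2×5 + 1
5 = 5×1 + 0
gcd = 1, so the inverse exists. Back-substitute:
1 = 11 − 2·5
1 = −2·16 + 3·11
1 = 3·123 − 23·16
Hence 16⁻¹ ≡ -23 ≡ 100 (mod 123).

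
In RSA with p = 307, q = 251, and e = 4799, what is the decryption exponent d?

13199

φ(n) = (p−1)(q−1) = 306·250 = 76500.
Need d with 4799·d ≡ 1 (mod 76500). Apply the extended Euclidean algorithm:
76500 = 15×4799 + 4515
4799 = 1×4515 + 284
4515 = 15×284 + 255
284 = 1×255 + 29
255 = 8×29 + 23
29 = 1×23 + 6
23 = 3×6 + 5
6 = 1×5 + 1
5 = 5×1 + 0
Back-substitute:
1 = 6 − 5
1 = −23 + 4·6
1 = 4·29 − 5·23
1 = −5·255 + 44·29
1 = 44·284 − 49·255
1 = −49·4515 + 779·284
1 = 779·4799 − 828·4515
1 = −828·76500 + 13199·4799
So 4799·13199 ≡ 1 (mod 76500), hence d = 13199.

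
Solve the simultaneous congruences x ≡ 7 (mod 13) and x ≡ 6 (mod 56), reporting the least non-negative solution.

Write x = 7 + 13·k. Then 13·k ≡ 6 − 7 ≡ 55 (mod 56).
Need 13⁻¹ mod 56. Extended Euclid on (56, 13):
56 = 4*13 + 4
13 = 3*4 + 1
4 = 4*1 + 0
Back-substitute:
1 = 13 − 3·4
1 = −3·56 + 13·13
13⁻¹ ≡ 13 (mod 56), so k ≡ 13·55 ≡ 43 (mod 56).
x = 7 + 13·43 = 566.

566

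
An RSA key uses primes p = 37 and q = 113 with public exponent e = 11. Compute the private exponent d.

3299

φ(n) = (p−1)(q−1) = 36·112 = 4032.
Need d with 11·d ≡ 1 (mod 4032). Apply the extended Euclidean algorithm:
4032 = 366×11 + 6
11 = 1×6 + 5
6 = 1×5 + 1
5 = 5×1 + 0
Back-substitute:
1 = 6 − 5
1 = −11 + 2·6
1 = 2·4032 − 733·11
So 11·(-733) ≡ 1 (mod 4032), hence d ≡ -733 ≡ 3299 (mod 4032).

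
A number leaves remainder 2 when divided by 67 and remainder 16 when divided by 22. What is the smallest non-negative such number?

940

Write x = 2 + 67·k. Then 67·k ≡ 16 − 2 ≡ 14 (mod 22).
Need 67⁻¹ mod 22. Extended Euclid on (22, 1):
22 = 22*1 + 0
67⁻¹ ≡ 1 (mod 22), so k ≡ 1·14 ≡ 14 (mod 22).
x = 2 + 67·14 = 940.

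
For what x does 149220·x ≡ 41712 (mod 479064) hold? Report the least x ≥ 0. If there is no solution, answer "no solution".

First find gcd(149220, 479064):
479064 = 3*149220 + 31404
149220 = 4*31404 + 23604
31404 = 1*23604 + 7800
23604 = 3*7800 + 204
7800 = 38*204 + 48
204 = 4*48 + 12
48 = 4*12 + 0
gcd = 12 and 12 | 41712, so solutions exist. Divide through by 12: 12435x ≡ 3476 (mod 39922).
Now find 12435⁻¹ mod 39922:
39922 = 3·12435 + 2617
12435 = 4·2617 + 1967
2617 = 1·1967 + 650
1967 = 3·650 + 17
650 = 38·17 + 4
17 = 4·4 + 1
4 = 4·1 + 0
Back-substitute:
1 = 17 − 4·4
1 = −4·650 + 153·17
1 = 153·1967 − 463·650
1 = −463·2617 + 616·1967
1 = 616·12435 − 2927·2617
1 = −2927·39922 + 9397·12435
So 12435⁻¹ ≡ 9397 (mod 39922).
Then x ≡ 9397·3476 ≡ 7776 (mod 39922); the smallest non-negative solution is x = 7776.

7776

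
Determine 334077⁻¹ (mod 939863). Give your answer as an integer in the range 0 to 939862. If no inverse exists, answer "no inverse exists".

45013

Apply the Euclidean algorithm to 939863 and 334077:
939863 = 2·334077 + 271709
334077 = 1·271709 + 62368
271709 = 4·62368 + 22237
62368 = 2·22237 + 17894
22237 = 1·17894 + 4343
17894 = 4·4343 + 522
4343 = 8·522 + 167
522 = 3·167 + 21
167 = 7·21 + 20
21 = 1·20 + 1
20 = 20·1 + 0
gcd = 1, so the inverse exists. Back-substitute:
1 = 21 − 20
1 = −167 + 8·21
1 = 8·522 − 25·167
1 = −25·4343 + 208·522
1 = 208·17894 − 857·4343
1 = −857·22237 + 1065·17894
1 = 1065·62368 − 2987·22237
1 = −2987·271709 + 13013·62368
1 = 13013·334077 − 16000·271709
1 = −16000·939863 + 45013·334077
So 334077·45013 ≡ 1 (mod 939863).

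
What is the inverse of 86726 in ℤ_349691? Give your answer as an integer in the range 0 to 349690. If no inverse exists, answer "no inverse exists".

110541

gcd(349691, 86726) by repeated division:
349691 = 4×86726 + 2787
86726 = 31×2787 + 329
2787 = 8×329 + 155
329 = 2×155 + 19
155 = 8×19 + 3
19 = 6×3 + 1
3 = 3×1 + 0
Since gcd(86726, 349691) = 1, back-substitute to write 1 as a combination:
1 = 19 − 6·3
1 = −6·155 + 49·19
1 = 49·329 − 104·155
1 = −104·2787 + 881·329
1 = 881·86726 − 27415·2787
1 = −27415·349691 + 110541·86726
So 86726·110541 ≡ 1 (mod 349691).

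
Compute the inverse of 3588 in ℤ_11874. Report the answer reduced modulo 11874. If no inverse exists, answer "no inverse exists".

Euclidean algorithm on 11874, 3588:
11874 = 3*3588 + 1110
3588 = 3*1110 + 258
1110 = 4*258 + 78
258 = 3*78 + 24
78 = 3*24 + 6
24 = 4*6 + 0
The gcd is 6, not 1, hence no inverse exists.

no inverse exists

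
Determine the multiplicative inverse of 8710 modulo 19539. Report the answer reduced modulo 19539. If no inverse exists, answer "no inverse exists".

Euclidean algorithm on 19539, 8710:
19539 = 2*8710 + 2119
8710 = 4*2119 + 234
2119 = 9*234 + 13
234 = 18*13 + 0
The gcd is 13, not 1, hence no inverse exists.

no inverse exists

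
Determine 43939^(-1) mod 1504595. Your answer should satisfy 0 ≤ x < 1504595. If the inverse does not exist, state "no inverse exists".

45269

gcd(1504595, 43939) by repeated division:
1504595 = 34*43939 + 10669
43939 = 4*10669 + 1263
10669 = 8*1263 + 565
1263 = 2*565 + 133
565 = 4*133 + 33
133 = 4*33 + 1
33 = 33*1 + 0
gcd = 1, so the inverse exists. Back-substitute:
1 = 133 − 4·33
1 = −4·565 + 17·133
1 = 17·1263 − 38·565
1 = −38·10669 + 321·1263
1 = 321·43939 − 1322·10669
1 = −1322·1504595 + 45269·43939
So 43939·45269 ≡ 1 (mod 1504595).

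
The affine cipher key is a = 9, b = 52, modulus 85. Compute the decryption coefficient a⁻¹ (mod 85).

Extended Euclidean algorithm:
85 = 9×9 + 4
9 = 2×4 + 1
4 = 4×1 + 0
The gcd is 1. Working backward:
1 = 9 − 2·4
1 = −2·85 + 19·9
So 9·19 ≡ 1 (mod 85).

19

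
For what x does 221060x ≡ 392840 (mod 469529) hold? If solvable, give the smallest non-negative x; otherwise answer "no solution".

341964

First find gcd(221060, 469529):
469529 = 2*221060 + 27409
221060 = 8*27409 + 1788
27409 = 15*1788 + 589
1788 = 3*589 + 21
589 = 28*21 + 1
21 = 21*1 + 0
gcd = 1, so a unique solution mod 469529 exists.
Back-substitute for the Bézout coefficients:
1 = 589 − 28·21
1 = −28·1788 + 85·589
1 = 85·27409 − 1303·1788
1 = −1303·221060 + 10509·27409
1 = 10509·469529 − 22321·221060
So 221060·(-22321) ≡ 1 (mod 469529), giving 221060⁻¹ ≡ 447208.
x ≡ 221060⁻¹·392840 ≡ 447208·392840 ≡ 341964 (mod 469529).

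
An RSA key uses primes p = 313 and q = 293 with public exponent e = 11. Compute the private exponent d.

41411

φ(n) = (p−1)(q−1) = 312·292 = 91104.
Need d with 11·d ≡ 1 (mod 91104). Apply the extended Euclidean algorithm:
91104 = 8282·11 + 2
11 = 5·2 + 1
2 = 2·1 + 0
Back-substitute:
1 = 11 − 5·2
1 = −5·91104 + 41411·11
So 11·41411 ≡ 1 (mod 91104), hence d = 41411.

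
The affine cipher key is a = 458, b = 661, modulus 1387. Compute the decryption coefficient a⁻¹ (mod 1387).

gcd(1387, 458) by repeated division:
1387 = 3·458 + 13
458 = 35·13 + 3
13 = 4·3 + 1
3 = 3·1 + 0
gcd = 1, so the inverse exists. Back-substitute:
1 = 13 − 4·3
1 = −4·458 + 141·13
1 = 141·1387 − 427·458
Hence 458⁻¹ ≡ -427 ≡ 960 (mod 1387).

960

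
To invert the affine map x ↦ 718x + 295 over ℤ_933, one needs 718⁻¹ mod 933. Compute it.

703

Apply the Euclidean algorithm to 933 and 718:
933 = 1×718 + 215
718 = 3×215 + 73
215 = 2×73 + 69
73 = 1×69 + 4
69 = 17×4 + 1
4 = 4×1 + 0
The gcd is 1. Working backward:
1 = 69 − 17·4
1 = −17·73 + 18·69
1 = 18·215 − 53·73
1 = −53·718 + 177·215
1 = 177·933 − 230·718
So 718·(-230) ≡ 1 (mod 933), and -230 ≡ 703 (mod 933).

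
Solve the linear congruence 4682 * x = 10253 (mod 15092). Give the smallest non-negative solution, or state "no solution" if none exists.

no solution

gcd(4682, 15092):
15092 = 3*4682 + 1046
4682 = 4*1046 + 498
1046 = 2*498 + 50
498 = 9*50 + 48
50 = 1*48 + 2
48 = 24*2 + 0
gcd = 2, but 2 ∤ 10253, so the congruence has no solution.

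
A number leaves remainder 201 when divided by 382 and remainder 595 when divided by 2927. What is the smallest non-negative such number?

Write x = 201 + 382·k. Then 382·k ≡ 595 − 201 ≡ 394 (mod 2927).
Need 382⁻¹ mod 2927. Extended Euclid on (2927, 382):
2927 = 7×382 + 253
382 = 1×253 + 129
253 = 1×129 + 124
129 = 1×124 + 5
124 = 24×5 + 4
5 = 1×4 + 1
4 = 4×1 + 0
Back-substitute:
1 = 5 − 4
1 = −124 + 25·5
1 = 25·129 − 26·124
1 = −26·253 + 51·129
1 = 51·382 − 77·253
1 = −77·2927 + 590·382
382⁻¹ ≡ 590 (mod 2927), so k ≡ 590·394 ≡ 1227 (mod 2927).
x = 201 + 382·1227 = 468915.

468915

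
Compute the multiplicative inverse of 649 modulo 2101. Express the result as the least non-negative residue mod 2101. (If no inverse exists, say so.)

Euclidean algorithm on 2101, 649:
2101 = 3*649 + 154
649 = 4*154 + 33
154 = 4*33 + 22
33 = 1*22 + 11
22 = 2*11 + 0
gcd(649, 2101) = 11 ≠ 1, so 649 has no multiplicative inverse modulo 2101.

no inverse exists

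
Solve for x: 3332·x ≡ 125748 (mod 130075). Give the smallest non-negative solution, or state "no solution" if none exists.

First find gcd(3332, 130075):
130075 = 39×3332 + 127
3332 = 26×127 + 30
127 = 4×30 + 7
30 = 4×7 + 2
7 = 3×2 + 1
2 = 2×1 + 0
gcd = 1, so a unique solution mod 130075 exists.
Back-substitute for the Bézout coefficients:
1 = 7 − 3·2
1 = −3·30 + 13·7
1 = 13·127 − 55·30
1 = −55·3332 + 1443·127
1 = 1443·130075 − 56332·3332
So 3332·(-56332) ≡ 1 (mod 130075), giving 3332⁻¹ ≡ 73743.
x ≡ 3332⁻¹·125748 ≡ 73743·125748 ≡ 118089 (mod 130075).

118089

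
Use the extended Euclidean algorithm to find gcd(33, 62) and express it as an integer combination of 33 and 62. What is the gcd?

1

Apply Euclid's algorithm to 62 and 33:
62 = 1·33 + 29
33 = 1·29 + 4
29 = 7·4 + 1
4 = 4·1 + 0
gcd(33, 62) = 1.
Express as a combination:
1 = 29 − 7·4
1 = −7·33 + 8·29
1 = 8·62 − 15·33
So 1 = (8)·62 + (-15)·33.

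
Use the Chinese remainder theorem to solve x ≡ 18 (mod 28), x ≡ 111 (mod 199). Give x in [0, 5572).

Write x = 18 + 28·k. Then 28·k ≡ 111 − 18 ≡ 93 (mod 199).
Need 28⁻¹ mod 199. Extended Euclid on (199, 28):
199 = 7*28 + 3
28 = 9*3 + 1
3 = 3*1 + 0
Back-substitute:
1 = 28 − 9·3
1 = −9·199 + 64·28
28⁻¹ ≡ 64 (mod 199), so k ≡ 64·93 ≡ 181 (mod 199).
x = 18 + 28·181 = 5086.

5086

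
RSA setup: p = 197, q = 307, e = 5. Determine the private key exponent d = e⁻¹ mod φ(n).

φ(n) = (p−1)(q−1) = 196·306 = 59976.
Need d with 5·d ≡ 1 (mod 59976). Apply the extended Euclidean algorithm:
59976 = 11995·5 + 1
5 = 5·1 + 0
Back-substitute:
1 = 59976 − 11995·5
So 5·(-11995) ≡ 1 (mod 59976), hence d ≡ -11995 ≡ 47981 (mod 59976).

47981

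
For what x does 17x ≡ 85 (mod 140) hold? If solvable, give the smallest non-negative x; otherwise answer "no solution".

First find gcd(17, 140):
140 = 8×17 + 4
17 = 4×4 + 1
4 = 4×1 + 0
gcd = 1, so a unique solution mod 140 exists.
Back-substitute for the Bézout coefficients:
1 = 17 − 4·4
1 = −4·140 + 33·17
So 17·(33) ≡ 1 (mod 140), giving 17⁻¹ ≡ 33.
x ≡ 17⁻¹·85 ≡ 33·85 ≡ 5 (mod 140).

5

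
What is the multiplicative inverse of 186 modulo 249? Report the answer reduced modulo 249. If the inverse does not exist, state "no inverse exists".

no inverse exists

Euclidean algorithm on 249, 186:
249 = 1*186 + 63
186 = 2*63 + 60
63 = 1*60 + 3
60 = 20*3 + 0
Since gcd = 3 > 1, 186 is not a unit mod 249.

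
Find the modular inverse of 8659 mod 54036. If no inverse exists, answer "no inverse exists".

Extended Euclidean algorithm:
54036 = 6×8659 + 2082
8659 = 4×2082 + 331
2082 = 6×331 + 96
331 = 3×96 + 43
96 = 2×43 + 10
43 = 4×10 + 3
10 = 3×3 + 1
3 = 3×1 + 0
gcd = 1, so the inverse exists. Back-substitute:
1 = 10 − 3·3
1 = −3·43 + 13·10
1 = 13·96 − 29·43
1 = −29·331 + 100·96
1 = 100·2082 − 629·331
1 = −629·8659 + 2616·2082
1 = 2616·54036 − 16325·8659
Hence 8659⁻¹ ≡ -16325 ≡ 37711 (mod 54036).

37711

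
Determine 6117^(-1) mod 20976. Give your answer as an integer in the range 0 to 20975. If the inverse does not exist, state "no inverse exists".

no inverse exists

Euclidean algorithm on 20976, 6117:
20976 = 3*6117 + 2625
6117 = 2*2625 + 867
2625 = 3*867 + 24
867 = 36*24 + 3
24 = 8*3 + 0
Since gcd = 3 > 1, 6117 is not a unit mod 20976.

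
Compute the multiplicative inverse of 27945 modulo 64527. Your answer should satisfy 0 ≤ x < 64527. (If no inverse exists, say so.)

Compute gcd(27945, 64527):
64527 = 2*27945 + 8637
27945 = 3*8637 + 2034
8637 = 4*2034 + 501
2034 = 4*501 + 30
501 = 16*30 + 21
30 = 1*21 + 9
21 = 2*9 + 3
9 = 3*3 + 0
Since gcd = 3 > 1, 27945 is not a unit mod 64527.

no inverse exists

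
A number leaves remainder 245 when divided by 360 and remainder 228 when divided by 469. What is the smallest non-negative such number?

25085

Write x = 245 + 360·k. Then 360·k ≡ 228 − 245 ≡ 452 (mod 469).
Need 360⁻¹ mod 469. Extended Euclid on (469, 360):
469 = 1×360 + 109
360 = 3×109 + 33
109 = 3×33 + 10
33 = 3×10 + 3
10 = 3×3 + 1
3 = 3×1 + 0
Back-substitute:
1 = 10 − 3·3
1 = −3·33 + 10·10
1 = 10·109 − 33·33
1 = −33·360 + 109·109
1 = 109·469 − 142·360
360⁻¹ ≡ 327 (mod 469), so k ≡ 327·452 ≡ 69 (mod 469).
x = 245 + 360·69 = 25085.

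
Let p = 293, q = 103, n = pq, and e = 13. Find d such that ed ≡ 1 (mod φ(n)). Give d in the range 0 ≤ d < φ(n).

27493

φ(n) = (p−1)(q−1) = 292·102 = 29784.
Need d with 13·d ≡ 1 (mod 29784). Apply the extended Euclidean algorithm:
29784 = 2291·13 + 1
13 = 13·1 + 0
Back-substitute:
1 = 29784 − 2291·13
So 13·(-2291) ≡ 1 (mod 29784), hence d ≡ -2291 ≡ 27493 (mod 29784).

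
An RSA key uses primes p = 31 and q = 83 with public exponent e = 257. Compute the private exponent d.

φ(n) = (p−1)(q−1) = 30·82 = 2460.
Need d with 257·d ≡ 1 (mod 2460). Apply the extended Euclidean algorithm:
2460 = 9×257 + 147
257 = 1×147 + 110
147 = 1×110 + 37
110 = 2×37 + 36
37 = 1×36 + 1
36 = 36×1 + 0
Back-substitute:
1 = 37 − 36
1 = −110 + 3·37
1 = 3·147 − 4·110
1 = −4·257 + 7·147
1 = 7·2460 − 67·257
So 257·(-67) ≡ 1 (mod 2460), hence d ≡ -67 ≡ 2393 (mod 2460).

2393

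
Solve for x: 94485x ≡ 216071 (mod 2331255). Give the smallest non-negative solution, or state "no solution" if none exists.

gcd(94485, 2331255):
2331255 = 24·94485 + 63615
94485 = 1·63615 + 30870
63615 = 2·30870 + 1875
30870 = 16·1875 + 870
1875 = 2·870 + 135
870 = 6·135 + 60
135 = 2·60 + 15
60 = 4·15 + 0
gcd = 15, but 15 ∤ 216071, so the congruence has no solution.

no solution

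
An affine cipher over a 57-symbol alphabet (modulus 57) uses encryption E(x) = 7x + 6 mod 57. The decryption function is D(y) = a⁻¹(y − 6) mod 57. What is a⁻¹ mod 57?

Apply the Euclidean algorithm to 57 and 7:
57 = 8×7 + 1
7 = 7×1 + 0
The gcd is 1. Working backward:
1 = 57 − 8·7
Thus 7·(-8) ≡ 1 (mod 57); reducing, -8 mod 57 = 49.

49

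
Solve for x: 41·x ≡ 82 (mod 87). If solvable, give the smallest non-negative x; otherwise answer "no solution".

2

First find gcd(41, 87):
87 = 2·41 + 5
41 = 8·5 + 1
5 = 5·1 + 0
gcd = 1, so a unique solution mod 87 exists.
Back-substitute for the Bézout coefficients:
1 = 41 − 8·5
1 = −8·87 + 17·41
So 41·(17) ≡ 1 (mod 87), giving 41⁻¹ ≡ 17.
x ≡ 41⁻¹·82 ≡ 17·82 ≡ 2 (mod 87).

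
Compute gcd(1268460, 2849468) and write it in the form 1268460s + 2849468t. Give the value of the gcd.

Euclidean algorithm:
2849468 = 2·1268460 + 312548
1268460 = 4·312548 + 18268
312548 = 17·18268 + 1992
18268 = 9·1992 + 340
1992 = 5·340 + 292
340 = 1·292 + 48
292 = 6·48 + 4
48 = 12·4 + 0
gcd(1268460, 2849468) = 4.
Working backward:
4 = 292 − 6·48
4 = −6·340 + 7·292
4 = 7·1992 − 41·340
4 = −41·18268 + 376·1992
4 = 376·312548 − 6433·18268
4 = −6433·1268460 + 26108·312548
4 = 26108·2849468 − 58649·1268460
So 4 = (26108)·2849468 + (-58649)·1268460.

4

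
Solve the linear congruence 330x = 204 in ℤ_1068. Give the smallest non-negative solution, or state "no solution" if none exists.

First find gcd(330, 1068):
1068 = 3×330 + 78
330 = 4×78 + 18
78 = 4×18 + 6
18 = 3×6 + 0
gcd = 6 and 6 | 204, so solutions exist. Divide through by 6: 55x ≡ 34 (mod 178).
Now find 55⁻¹ mod 178:
178 = 3×55 + 13
55 = 4×13 + 3
13 = 4×3 + 1
3 = 3×1 + 0
Back-substitute:
1 = 13 − 4·3
1 = −4·55 + 17·13
1 = 17·178 − 55·55
So 55·(-55) ≡ 1 (mod 178), i.e. 55⁻¹ ≡ 123.
Then x ≡ 123·34 ≡ 88 (mod 178); the smallest non-negative solution is x = 88.

88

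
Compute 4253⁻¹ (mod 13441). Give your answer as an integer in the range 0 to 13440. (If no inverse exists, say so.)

Apply the Euclidean algorithm to 13441 and 4253:
13441 = 3×4253 + 682
4253 = 6×682 + 161
682 = 4×161 + 38
161 = 4×38 + 9
38 = 4×9 + 2
9 = 4×2 + 1
2 = 2×1 + 0
gcd = 1, so the inverse exists. Back-substitute:
1 = 9 − 4·2
1 = −4·38 + 17·9
1 = 17·161 − 72·38
1 = −72·682 + 305·161
1 = 305·4253 − 1902·682
1 = −1902·13441 + 6011·4253
So 4253·6011 ≡ 1 (mod 13441).

6011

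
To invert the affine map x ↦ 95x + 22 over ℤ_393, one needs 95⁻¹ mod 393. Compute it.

302

Run Euclid on (393, 95):
393 = 4×95 + 13
95 = 7×13 + 4
13 = 3×4 + 1
4 = 4×1 + 0
gcd = 1, so the inverse exists. Back-substitute:
1 = 13 − 3·4
1 = −3·95 + 22·13
1 = 22·393 − 91·95
Hence 95⁻¹ ≡ -91 ≡ 302 (mod 393).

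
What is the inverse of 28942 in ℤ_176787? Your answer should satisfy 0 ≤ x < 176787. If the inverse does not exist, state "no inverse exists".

Extended Euclidean algorithm:
176787 = 6*28942 + 3135
28942 = 9*3135 + 727
3135 = 4*727 + 227
727 = 3*227 + 46
227 = 4*46 + 43
46 = 1*43 + 3
43 = 14*3 + 1
3 = 3*1 + 0
The gcd is 1. Working backward:
1 = 43 − 14·3
1 = −14·46 + 15·43
1 = 15·227 − 74·46
1 = −74·727 + 237·227
1 = 237·3135 − 1022·727
1 = −1022·28942 + 9435·3135
1 = 9435·176787 − 57632·28942
Hence 28942⁻¹ ≡ -57632 ≡ 119155 (mod 176787).

119155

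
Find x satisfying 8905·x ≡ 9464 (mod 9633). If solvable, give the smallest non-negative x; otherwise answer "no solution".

First find gcd(8905, 9633):
9633 = 1*8905 + 728
8905 = 12*728 + 169
728 = 4*169 + 52
169 = 3*52 + 13
52 = 4*13 + 0
gcd = 13 and 13 | 9464, so solutions exist. Divide through by 13: 685x ≡ 728 (mod 741).
Now find 685⁻¹ mod 741:
741 = 1·685 + 56
685 = 12·56 + 13
56 = 4·13 + 4
13 = 3·4 + 1
4 = 4·1 + 0
Back-substitute:
1 = 13 − 3·4
1 = −3·56 + 13·13
1 = 13·685 − 159·56
1 = −159·741 + 172·685
So 685⁻¹ ≡ 172 (mod 741).
Then x ≡ 172·728 ≡ 728 (mod 741); the smallest non-negative solution is x = 728.

728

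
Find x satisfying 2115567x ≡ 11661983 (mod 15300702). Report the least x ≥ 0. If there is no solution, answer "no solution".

gcd(2115567, 15300702):
15300702 = 7·2115567 + 491733
2115567 = 4·491733 + 148635
491733 = 3·148635 + 45828
148635 = 3·45828 + 11151
45828 = 4·11151 + 1224
11151 = 9·1224 + 135
1224 = 9·135 + 9
135 = 15·9 + 0
gcd = 9, but 9 ∤ 11661983, so the congruence has no solution.

no solution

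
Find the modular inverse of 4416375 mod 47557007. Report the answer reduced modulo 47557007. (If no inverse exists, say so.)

gcd(47557007, 4416375) by repeated division:
47557007 = 10×4416375 + 3393257
4416375 = 1×3393257 + 1023118
3393257 = 3×1023118 + 323903
1023118 = 3×323903 + 51409
323903 = 6×51409 + 15449
51409 = 3×15449 + 5062
15449 = 3×5062 + 263
5062 = 19×263 + 65
263 = 4×65 + 3
65 = 21×3 + 2
3 = 1×2 + 1
2 = 2×1 + 0
gcd = 1, so the inverse exists. Back-substitute:
1 = 3 − 2
1 = −65 + 22·3
1 = 22·263 − 89·65
1 = −89·5062 + 1713·263
1 = 1713·15449 − 5228·5062
1 = −5228·51409 + 17397·15449
1 = 17397·323903 − 109610·51409
1 = −109610·1023118 + 346227·323903
1 = 346227·3393257 − 1148291·1023118
1 = −1148291·4416375 + 1494518·3393257
1 = 1494518·47557007 − 16093471·4416375
So 4416375·(-16093471) ≡ 1 (mod 47557007), and -16093471 ≡ 31463536 (mod 47557007).

31463536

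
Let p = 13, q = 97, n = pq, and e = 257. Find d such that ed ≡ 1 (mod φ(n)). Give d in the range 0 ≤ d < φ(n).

φ(n) = (p−1)(q−1) = 12·96 = 1152.
Need d with 257·d ≡ 1 (mod 1152). Apply the extended Euclidean algorithm:
1152 = 4*257 + 124
257 = 2*124 + 9
124 = 13*9 + 7
9 = 1*7 + 2
7 = 3*2 + 1
2 = 2*1 + 0
Back-substitute:
1 = 7 − 3·2
1 = −3·9 + 4·7
1 = 4·124 − 55·9
1 = −55·257 + 114·124
1 = 114·1152 − 511·257
So 257·(-511) ≡ 1 (mod 1152), hence d ≡ -511 ≡ 641 (mod 1152).

641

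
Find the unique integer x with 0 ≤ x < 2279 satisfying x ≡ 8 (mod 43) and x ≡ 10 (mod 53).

Write x = 8 + 43·k. Then 43·k ≡ 10 − 8 ≡ 2 (mod 53).
Need 43⁻¹ mod 53. Extended Euclid on (53, 43):
53 = 1·43 + 10
43 = 4·10 + 3
10 = 3·3 + 1
3 = 3·1 + 0
Back-substitute:
1 = 10 − 3·3
1 = −3·43 + 13·10
1 = 13·53 − 16·43
43⁻¹ ≡ 37 (mod 53), so k ≡ 37·2 ≡ 21 (mod 53).
x = 8 + 43·21 = 911.

911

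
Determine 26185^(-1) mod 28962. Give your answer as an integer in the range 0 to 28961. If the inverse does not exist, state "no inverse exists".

Run Euclid on (28962, 26185):
28962 = 1*26185 + 2777
26185 = 9*2777 + 1192
2777 = 2*1192 + 393
1192 = 3*393 + 13
393 = 30*13 + 3
13 = 4*3 + 1
3 = 3*1 + 0
gcd = 1, so the inverse exists. Back-substitute:
1 = 13 − 4·3
1 = −4·393 + 121·13
1 = 121·1192 − 367·393
1 = −367·2777 + 855·1192
1 = 855·26185 − 8062·2777
1 = −8062·28962 + 8917·26185
So 26185·8917 ≡ 1 (mod 28962).

8917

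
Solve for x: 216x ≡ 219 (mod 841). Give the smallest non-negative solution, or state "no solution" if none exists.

First find gcd(216, 841):
841 = 3·216 + 193
216 = 1·193 + 23
193 = 8·23 + 9
23 = 2·9 + 5
9 = 1·5 + 4
5 = 1·4 + 1
4 = 4·1 + 0
gcd = 1, so a unique solution mod 841 exists.
Back-substitute for the Bézout coefficients:
1 = 5 − 4
1 = −9 + 2·5
1 = 2·23 − 5·9
1 = −5·193 + 42·23
1 = 42·216 − 47·193
1 = −47·841 + 183·216
So 216·(183) ≡ 1 (mod 841), giving 216⁻¹ ≡ 183.
x ≡ 216⁻¹·219 ≡ 183·219 ≡ 550 (mod 841).

550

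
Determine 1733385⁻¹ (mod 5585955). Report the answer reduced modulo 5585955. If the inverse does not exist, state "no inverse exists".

no inverse exists

Euclidean algorithm on 5585955, 1733385:
5585955 = 3×1733385 + 385800
1733385 = 4×385800 + 190185
385800 = 2×190185 + 5430
190185 = 35×5430 + 135
5430 = 40×135 + 30
135 = 4×30 + 15
30 = 2×15 + 0
The gcd is 15, not 1, hence no inverse exists.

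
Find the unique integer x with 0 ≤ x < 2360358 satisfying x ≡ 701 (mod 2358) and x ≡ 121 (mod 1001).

1137257

Write x = 701 + 2358·k. Then 2358·k ≡ 121 − 701 ≡ 421 (mod 1001).
Need 2358⁻¹ mod 1001. Extended Euclid on (1001, 356):
1001 = 2×356 + 289
356 = 1×289 + 67
289 = 4×67 + 21
67 = 3×21 + 4
21 = 5×4 + 1
4 = 4×1 + 0
Back-substitute:
1 = 21 − 5·4
1 = −5·67 + 16·21
1 = 16·289 − 69·67
1 = −69·356 + 85·289
1 = 85·1001 − 239·356
2358⁻¹ ≡ 762 (mod 1001), so k ≡ 762·421 ≡ 482 (mod 1001).
x = 701 + 2358·482 = 1137257.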